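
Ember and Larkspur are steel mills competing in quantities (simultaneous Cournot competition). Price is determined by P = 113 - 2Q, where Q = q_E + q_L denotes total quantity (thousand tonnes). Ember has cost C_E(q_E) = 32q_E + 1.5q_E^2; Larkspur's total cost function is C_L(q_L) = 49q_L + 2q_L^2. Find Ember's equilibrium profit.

Ember's profit: π_E = (113 - 2Q)q_E - (32q_E + (3/2)q_E²). Setting ∂π_E/∂q_E = 0: 81 - 7q_E - 2(q_L) = 0.
Larkspur's profit: π_L = (113 - 2Q)q_L - (49q_L + 2q_L²). Setting ∂π_L/∂q_L = 0: 64 - 8q_L - 2(q_E) = 0.
Rearranging gives the reaction functions q_E = (81 - 2q_L)/7 and q_L = (64 - 2q_E)/8.
Substituting one into the other gives q_E = 10 and q_L = 11/2.
Price P = 113 - 2·(31/2) = 82.
Ember's profit: 82·10 - 32·10 - (3/2)·10² = 350.

350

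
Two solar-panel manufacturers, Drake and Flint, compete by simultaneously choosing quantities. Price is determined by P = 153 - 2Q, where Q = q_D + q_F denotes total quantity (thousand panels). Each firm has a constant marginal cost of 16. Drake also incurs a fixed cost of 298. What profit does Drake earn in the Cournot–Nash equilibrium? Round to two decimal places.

A representative firm's profit is π_i = q_i(153 - 2Q) - 16q_i.
Setting ∂π_i/∂q_i = 0 with rivals' quantities fixed: 137 - 4q_i - 2q_j = 0.
By symmetry each firm produces the same amount; substituting q_j = q_i yields q_i = 137/6.
Price P = 153 - 2·(137/3) = 185/3.
Drake's profit: (185/3 - 16)·(137/6) - 298 = 744.7222.

744.72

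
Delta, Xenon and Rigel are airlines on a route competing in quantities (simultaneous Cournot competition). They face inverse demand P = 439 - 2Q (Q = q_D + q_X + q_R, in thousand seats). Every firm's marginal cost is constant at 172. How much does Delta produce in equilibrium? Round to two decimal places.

33.38

Each firm earns π_i = (439 - 2Q)q_i - 172q_i.
Setting ∂π_i/∂q_i = 0 with rivals' quantities fixed: 267 - 4q_i - 2·Σ_{j≠i} q_j = 0.
With identical firms every q_j equals q_i, so Σ_{j≠i} q_j = 2q_i and 267 = 8q_i, giving q_i = 267/8.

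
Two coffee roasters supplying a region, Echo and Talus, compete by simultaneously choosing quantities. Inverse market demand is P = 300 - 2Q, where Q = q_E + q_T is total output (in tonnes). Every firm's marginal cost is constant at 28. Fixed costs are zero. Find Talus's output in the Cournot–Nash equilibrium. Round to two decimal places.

45.33

A representative firm's profit is π_i = q_i(300 - 2Q) - 28q_i.
First-order condition (treating rivals' output as given): 272 - 4q_i - 2q_j = 0.
With identical firms every q_j equals q_i, so q_j = q_i and 272 = 6q_i, giving q_i = 136/3.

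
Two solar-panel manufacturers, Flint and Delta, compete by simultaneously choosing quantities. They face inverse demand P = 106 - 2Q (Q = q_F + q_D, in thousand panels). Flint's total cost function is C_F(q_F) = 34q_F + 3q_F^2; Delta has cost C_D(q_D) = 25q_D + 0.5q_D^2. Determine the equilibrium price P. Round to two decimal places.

Flint's profit: π_F = (106 - 2Q)q_F - (34q_F + 3q_F²). Setting ∂π_F/∂q_F = 0: 72 - 10q_F - 2(q_D) = 0.
Delta's profit: π_D = (106 - 2Q)q_D - (25q_D + (1/2)q_D²). Setting ∂π_D/∂q_D = 0: 81 - 5q_D - 2(q_F) = 0.
Rearranging gives the reaction functions q_F = (72 - 2q_D)/10 and q_D = (81 - 2q_F)/5.
Substituting one into the other gives q_F = 99/23 and q_D = 333/23.
Total output Q = 432/23, so price P = 106 - 2·(432/23) = 1574/23.

68.43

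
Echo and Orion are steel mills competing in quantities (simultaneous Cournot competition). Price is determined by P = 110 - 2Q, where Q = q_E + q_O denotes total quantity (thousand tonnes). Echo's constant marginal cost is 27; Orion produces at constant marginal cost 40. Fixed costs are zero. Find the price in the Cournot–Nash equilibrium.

59

Echo's profit: π_E = (110 - 2Q)q_E - (27q_E). Setting ∂π_E/∂q_E = 0: 83 - 4q_E - 2(q_O) = 0.
Orion's profit: π_O = (110 - 2Q)q_O - (40q_O). Setting ∂π_O/∂q_O = 0: 70 - 4q_O - 2(q_E) = 0.
Rearranging gives the reaction functions q_E = (83 - 2q_O)/4 and q_O = (70 - 2q_E)/4.
Solving the pair: q_E = 16, q_O = 19/2.
Total output Q = 51/2, so price P = 110 - 2·(51/2) = 59.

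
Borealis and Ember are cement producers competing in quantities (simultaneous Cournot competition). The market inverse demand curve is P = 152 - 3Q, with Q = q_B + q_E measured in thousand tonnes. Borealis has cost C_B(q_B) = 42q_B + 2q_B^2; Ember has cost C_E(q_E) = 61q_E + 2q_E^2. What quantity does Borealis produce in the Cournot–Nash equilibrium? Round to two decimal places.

9.09

Borealis's profit: π_B = (152 - 3Q)q_B - (42q_B + 2q_B²). Setting ∂π_B/∂q_B = 0: 110 - 10q_B - 3(q_E) = 0.
Ember's first-order condition: 91 - 10q_E - 3(q_B) = 0.
Rearranging gives the reaction functions q_B = (110 - 3q_E)/10 and q_E = (91 - 3q_B)/10.
Solving the pair: q_B = 827/91, q_E = 580/91.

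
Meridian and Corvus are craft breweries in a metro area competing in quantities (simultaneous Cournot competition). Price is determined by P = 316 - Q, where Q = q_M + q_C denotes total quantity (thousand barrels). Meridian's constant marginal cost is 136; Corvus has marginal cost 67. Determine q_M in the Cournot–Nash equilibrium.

Meridian's profit: π_M = (316 - Q)q_M - (136q_M). Setting ∂π_M/∂q_M = 0: 180 - 2q_M - (q_C) = 0.
Corvus's first-order condition: 249 - 2q_C - (q_M) = 0.
So q_M = (180 - q_C)/2 and q_C = (249 - q_M)/2.
Solving the pair: q_M = 37, q_C = 106.

37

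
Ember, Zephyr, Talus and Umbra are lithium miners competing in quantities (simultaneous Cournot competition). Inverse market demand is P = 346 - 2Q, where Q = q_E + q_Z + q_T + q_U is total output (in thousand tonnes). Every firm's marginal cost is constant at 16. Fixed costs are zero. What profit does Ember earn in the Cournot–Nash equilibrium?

A representative firm's profit is π_i = q_i(346 - 2Q) - 16q_i.
Setting ∂π_i/∂q_i = 0 with rivals' quantities fixed: 330 - 4q_i - 2·Σ_{j≠i} q_j = 0.
By symmetry each firm produces the same amount; substituting Σ_{j≠i} q_j = 3q_i yields q_i = 330/10 = 33.
Price P = 346 - 2·132 = 82.
Ember's profit: (82 - 16)·33 = 2178.

2178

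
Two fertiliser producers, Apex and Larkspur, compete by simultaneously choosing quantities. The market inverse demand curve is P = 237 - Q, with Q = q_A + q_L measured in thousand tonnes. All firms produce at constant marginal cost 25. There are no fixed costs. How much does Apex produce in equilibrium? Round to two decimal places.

70.67

Each firm earns π_i = (237 - Q)q_i - 25q_i.
First-order condition (treating rivals' output as given): 212 - 2q_i - q_j = 0.
With identical firms every q_j equals q_i, so q_j = q_i and 212 = 3q_i, giving q_i = 212/3.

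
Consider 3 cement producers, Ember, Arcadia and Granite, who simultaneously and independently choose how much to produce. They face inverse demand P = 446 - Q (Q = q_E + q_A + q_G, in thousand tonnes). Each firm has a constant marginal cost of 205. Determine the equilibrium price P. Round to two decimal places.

A representative firm's profit is π_i = q_i(446 - Q) - 205q_i.
First-order condition (treating rivals' output as given): 241 - 2q_i - Σ_{j≠i} q_j = 0.
By symmetry each firm produces the same amount; substituting Σ_{j≠i} q_j = 2q_i yields q_i = 241/4.
Total output Q = 723/4, so price P = 446 - 723/4 = 1061/4.

265.25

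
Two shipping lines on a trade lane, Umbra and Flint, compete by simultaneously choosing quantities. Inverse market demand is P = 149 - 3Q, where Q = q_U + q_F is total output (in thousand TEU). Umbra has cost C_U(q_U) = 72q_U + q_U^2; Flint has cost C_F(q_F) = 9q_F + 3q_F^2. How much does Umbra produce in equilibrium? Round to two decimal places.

Umbra's profit: π_U = (149 - 3Q)q_U - (72q_U + q_U²). Setting ∂π_U/∂q_U = 0: 77 - 8q_U - 3(q_F) = 0.
Flint's profit: π_F = (149 - 3Q)q_F - (9q_F + 3q_F²). Setting ∂π_F/∂q_F = 0: 140 - 12q_F - 3(q_U) = 0.
So q_U = (77 - 3q_F)/8 and q_F = (140 - 3q_U)/12.
Solving the pair: q_U = 168/29, q_F = 889/87.

5.79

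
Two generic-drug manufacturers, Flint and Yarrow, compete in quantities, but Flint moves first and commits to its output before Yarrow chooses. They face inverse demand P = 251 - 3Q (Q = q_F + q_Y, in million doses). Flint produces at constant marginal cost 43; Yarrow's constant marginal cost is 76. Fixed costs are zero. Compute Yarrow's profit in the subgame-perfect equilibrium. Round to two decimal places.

247.52

The follower Yarrow best-responds to any q_F: π_Y = (251 - 3Q)q_Y - 76q_Y.
Follower FOC: 175 - 3q_F - 6q_Y = 0, so q_Y(q_F) = (175 - 3q_F)/6.
Flint substitutes q_Y(q_F) into its own profit: π_F = q_F(251 - 3q_F - (175 - 3q_F)/2) - 43q_F = (327/2 - (3/2)q_F)q_F - 43q_F.
The leader's first-order condition 241/2 - 3q_F = 0 yields q_F = 241/6.
Then q_Y = (175 - 3·(241/6))/6 = 109/12.
Price P = 251 - 3·(197/4) = 413/4.
Yarrow's profit: (413/4 - 76)·(109/12) = 247.5208.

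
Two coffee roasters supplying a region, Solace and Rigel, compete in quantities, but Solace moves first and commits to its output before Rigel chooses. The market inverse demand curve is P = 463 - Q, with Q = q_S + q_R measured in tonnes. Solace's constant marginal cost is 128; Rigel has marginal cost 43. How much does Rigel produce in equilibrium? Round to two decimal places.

Solve by backward induction. Given q_S, the follower Rigel maximises π_R = (463 - q_S - q_R)q_R - 43q_R.
∂π_R/∂q_R = 420 - q_S - 2q_R = 0 gives the reaction function q_R = (420 - q_S)/2.
The leader anticipates this reaction. Substituting into P = 463 - Q gives P = 253 - (1/2)q_S, so π_S = (253 - (1/2)q_S)q_S - 128q_S.
The leader's first-order condition 125 - q_S = 0 yields q_S = 125.
Then q_R = (420 - 125)/2 = 295/2.

147.50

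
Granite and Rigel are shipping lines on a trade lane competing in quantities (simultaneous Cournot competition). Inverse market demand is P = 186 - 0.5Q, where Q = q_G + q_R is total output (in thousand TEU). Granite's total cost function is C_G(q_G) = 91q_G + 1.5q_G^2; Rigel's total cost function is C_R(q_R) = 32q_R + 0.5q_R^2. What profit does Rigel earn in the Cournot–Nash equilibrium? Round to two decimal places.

5380.93

Granite's profit: π_G = (186 - 0.5Q)q_G - (91q_G + (3/2)q_G²). Setting ∂π_G/∂q_G = 0: 95 - 4q_G - (1/2)(q_R) = 0.
Rigel's first-order condition: 154 - 2q_R - (1/2)(q_G) = 0.
So q_G = (95 - (1/2)q_R)/4 and q_R = (154 - (1/2)q_G)/2.
Substituting one into the other gives q_G = 452/31 and q_R = 73.3548.
Price P = 186 - (1/2)·87.9355 = 142.0323.
Rigel's profit: 142.0323·73.3548 - 32·73.3548 - (1/2)·73.3548² = 5380.9324.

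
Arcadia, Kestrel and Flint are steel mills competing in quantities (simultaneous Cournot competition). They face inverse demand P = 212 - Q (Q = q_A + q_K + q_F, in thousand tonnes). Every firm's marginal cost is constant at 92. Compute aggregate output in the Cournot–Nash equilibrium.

A representative firm's profit is π_i = q_i(212 - Q) - 92q_i.
Setting ∂π_i/∂q_i = 0 with rivals' quantities fixed: 120 - 2q_i - Σ_{j≠i} q_j = 0.
By symmetry each firm produces the same amount; substituting Σ_{j≠i} q_j = 2q_i yields q_i = 120/4 = 30.
Total output Q = 30 + 30 + 30 = 90.

90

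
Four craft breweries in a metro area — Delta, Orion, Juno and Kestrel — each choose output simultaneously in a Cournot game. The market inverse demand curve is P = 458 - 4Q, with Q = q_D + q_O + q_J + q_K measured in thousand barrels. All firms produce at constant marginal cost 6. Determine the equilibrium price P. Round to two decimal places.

96.40

A representative firm's profit is π_i = q_i(458 - 4Q) - 6q_i.
First-order condition (treating rivals' output as given): 452 - 8q_i - 4·Σ_{j≠i} q_j = 0.
With identical firms every q_j equals q_i, so Σ_{j≠i} q_j = 3q_i and 452 = 20q_i, giving q_i = 113/5.
Total output Q = 452/5, so price P = 458 - 4·(452/5) = 482/5.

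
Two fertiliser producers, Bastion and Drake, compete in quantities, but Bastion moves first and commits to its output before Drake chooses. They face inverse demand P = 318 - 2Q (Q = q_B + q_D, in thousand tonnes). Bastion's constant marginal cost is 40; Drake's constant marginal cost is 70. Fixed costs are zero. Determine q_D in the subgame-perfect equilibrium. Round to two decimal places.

23.50

Solve by backward induction. Given q_B, the follower Drake maximises π_D = (318 - 2q_B - 2q_D)q_D - 70q_D.
∂π_D/∂q_D = 248 - 2q_B - 4q_D = 0 gives the reaction function q_D = (248 - 2q_B)/4.
The leader anticipates this reaction. Substituting into P = 318 - 2Q gives P = 194 - q_B, so π_B = (194 - q_B)q_B - 40q_B.
The leader's first-order condition 154 - 2q_B = 0 yields q_B = 77.
Then q_D = (248 - 2·77)/4 = 47/2.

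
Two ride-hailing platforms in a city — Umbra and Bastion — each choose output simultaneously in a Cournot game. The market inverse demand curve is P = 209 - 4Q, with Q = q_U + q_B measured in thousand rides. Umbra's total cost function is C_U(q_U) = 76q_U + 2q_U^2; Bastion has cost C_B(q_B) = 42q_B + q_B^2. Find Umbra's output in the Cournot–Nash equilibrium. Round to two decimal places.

Umbra's profit: π_U = (209 - 4Q)q_U - (76q_U + 2q_U²). Setting ∂π_U/∂q_U = 0: 133 - 12q_U - 4(q_B) = 0.
Bastion's profit: π_B = (209 - 4Q)q_B - (42q_B + q_B²). Setting ∂π_B/∂q_B = 0: 167 - 10q_B - 4(q_U) = 0.
So q_U = (133 - 4q_B)/12 and q_B = (167 - 4q_U)/10.
Substituting one into the other gives q_U = 331/52 and q_B = 184/13.

6.37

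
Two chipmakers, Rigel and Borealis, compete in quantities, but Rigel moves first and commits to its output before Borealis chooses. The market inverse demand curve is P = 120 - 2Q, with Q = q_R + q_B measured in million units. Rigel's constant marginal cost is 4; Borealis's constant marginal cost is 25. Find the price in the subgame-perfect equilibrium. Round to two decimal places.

Solve by backward induction. Given q_R, the follower Borealis maximises π_B = (120 - 2q_R - 2q_B)q_B - 25q_B.
Follower FOC: 95 - 2q_R - 4q_B = 0, so q_B(q_R) = (95 - 2q_R)/4.
The leader anticipates this reaction. Substituting into P = 120 - 2Q gives P = 145/2 - q_R, so π_R = (145/2 - q_R)q_R - 4q_R.
Maximising: ∂π_R/∂q_R = 137/2 - 2q_R = 0, giving q_R = 137/4.
Then q_B = (95 - 2·(137/4))/4 = 53/8.
Total output Q = 327/8, so price P = 120 - 2·(327/8) = 153/4.

38.25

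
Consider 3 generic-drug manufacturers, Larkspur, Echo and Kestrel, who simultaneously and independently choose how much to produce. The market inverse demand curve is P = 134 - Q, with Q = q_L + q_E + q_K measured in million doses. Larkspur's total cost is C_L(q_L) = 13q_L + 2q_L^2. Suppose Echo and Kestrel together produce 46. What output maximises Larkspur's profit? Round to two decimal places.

12.50

With rivals' combined output fixed at 46, Larkspur's profit is π_L = (134 - 46 - q_L)q_L - (13q_L + 2q_L²) = (88 - q_L)q_L - (13q_L + 2q_L²).
∂π_L/∂q_L = 75 - 6q_L = 0, so q_L = 25/2.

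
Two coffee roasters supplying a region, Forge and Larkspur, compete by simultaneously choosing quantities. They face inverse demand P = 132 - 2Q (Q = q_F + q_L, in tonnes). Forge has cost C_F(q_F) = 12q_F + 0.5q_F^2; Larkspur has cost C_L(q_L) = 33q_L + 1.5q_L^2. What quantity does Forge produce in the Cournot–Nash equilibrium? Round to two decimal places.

Forge's profit: π_F = (132 - 2Q)q_F - (12q_F + (1/2)q_F²). Setting ∂π_F/∂q_F = 0: 120 - 5q_F - 2(q_L) = 0.
Larkspur's profit: π_L = (132 - 2Q)q_L - (33q_L + (3/2)q_L²). Setting ∂π_L/∂q_L = 0: 99 - 7q_L - 2(q_F) = 0.
So q_F = (120 - 2q_L)/5 and q_L = (99 - 2q_F)/7.
Solving the pair: q_F = 642/31, q_L = 255/31.

20.71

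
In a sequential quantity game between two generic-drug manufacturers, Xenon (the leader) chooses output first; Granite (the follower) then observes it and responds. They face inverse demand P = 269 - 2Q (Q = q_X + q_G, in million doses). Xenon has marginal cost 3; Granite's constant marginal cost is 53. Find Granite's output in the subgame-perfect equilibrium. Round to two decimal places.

14.50

The follower Granite best-responds to any q_X: π_G = (269 - 2Q)q_G - 53q_G.
Setting the follower's marginal profit to zero, 216 - 2q_X - 4q_G = 0, i.e. q_G = (216 - 2q_X)/4.
Xenon substitutes q_G(q_X) into its own profit: π_X = q_X(269 - 2q_X - (216 - 2q_X)/2) - 3q_X = (161 - q_X)q_X - 3q_X.
The leader's first-order condition 158 - 2q_X = 0 yields q_X = 79.
Then q_G = (216 - 2·79)/4 = 29/2.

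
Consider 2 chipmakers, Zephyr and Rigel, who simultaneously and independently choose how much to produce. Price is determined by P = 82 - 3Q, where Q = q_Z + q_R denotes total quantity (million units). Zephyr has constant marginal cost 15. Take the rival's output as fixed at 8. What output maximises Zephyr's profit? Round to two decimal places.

7.17

With the rival's output fixed at 8, Zephyr's profit is π_Z = (82 - 3·8 - 3q_Z)q_Z - (15q_Z) = (58 - 3q_Z)q_Z - (15q_Z).
∂π_Z/∂q_Z = 43 - 6q_Z = 0, so q_Z = 43/6.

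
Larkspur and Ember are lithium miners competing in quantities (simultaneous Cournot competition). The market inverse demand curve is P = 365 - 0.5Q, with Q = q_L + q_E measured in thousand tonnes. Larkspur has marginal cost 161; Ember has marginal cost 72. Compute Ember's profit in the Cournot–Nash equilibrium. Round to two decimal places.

32427.56

Larkspur's profit: π_L = (365 - 0.5Q)q_L - (161q_L). Setting ∂π_L/∂q_L = 0: 204 - q_L - (1/2)(q_E) = 0.
Ember's profit: π_E = (365 - 0.5Q)q_E - (72q_E). Setting ∂π_E/∂q_E = 0: 293 - q_E - (1/2)(q_L) = 0.
So q_L = (204 - (1/2)q_E) and q_E = (293 - (1/2)q_L).
Substituting one into the other gives q_L = 230/3 and q_E = 764/3.
Price P = 365 - (1/2)·(994/3) = 598/3.
Ember's profit: (598/3 - 72)·(764/3) = 32427.5556.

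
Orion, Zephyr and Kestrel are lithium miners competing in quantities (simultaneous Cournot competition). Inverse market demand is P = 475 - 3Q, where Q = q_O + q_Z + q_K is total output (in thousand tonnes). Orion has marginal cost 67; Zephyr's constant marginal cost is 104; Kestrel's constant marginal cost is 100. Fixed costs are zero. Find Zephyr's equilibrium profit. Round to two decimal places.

Orion's profit: π_O = (475 - 3Q)q_O - (67q_O). Setting ∂π_O/∂q_O = 0: 408 - 6q_O - 3(q_Z + q_K) = 0.
Zephyr's first-order condition: 371 - 6q_Z - 3(q_O + q_K) = 0.
Kestrel's first-order condition: 375 - 6q_K - 3(q_O + q_Z) = 0.
Summing all 3 equations gives 1154 − 12Q = 0, hence Q = 577/6.
Back-substituting: q_O = (408 − 577/2)/3 = 239/6, q_Z = (371 − 577/2)/3 = 55/2, q_K = (375 − 577/2)/3 = 173/6.
Price P = 475 - 3·(577/6) = 373/2.
Zephyr's profit: (373/2 - 104)·(55/2) = 2268.7500.

2268.75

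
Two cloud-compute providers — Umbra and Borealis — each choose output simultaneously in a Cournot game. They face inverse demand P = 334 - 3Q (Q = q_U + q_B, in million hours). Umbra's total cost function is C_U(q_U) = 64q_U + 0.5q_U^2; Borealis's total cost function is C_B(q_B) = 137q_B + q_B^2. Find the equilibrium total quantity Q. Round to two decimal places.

Umbra's profit: π_U = (334 - 3Q)q_U - (64q_U + (1/2)q_U²). Setting ∂π_U/∂q_U = 0: 270 - 7q_U - 3(q_B) = 0.
Borealis's profit: π_B = (334 - 3Q)q_B - (137q_B + q_B²). Setting ∂π_B/∂q_B = 0: 197 - 8q_B - 3(q_U) = 0.
So q_U = (270 - 3q_B)/7 and q_B = (197 - 3q_U)/8.
Substituting one into the other gives q_U = 1569/47 and q_B = 569/47.
Total output Q = 1569/47 + 569/47 = 45.4894.

45.49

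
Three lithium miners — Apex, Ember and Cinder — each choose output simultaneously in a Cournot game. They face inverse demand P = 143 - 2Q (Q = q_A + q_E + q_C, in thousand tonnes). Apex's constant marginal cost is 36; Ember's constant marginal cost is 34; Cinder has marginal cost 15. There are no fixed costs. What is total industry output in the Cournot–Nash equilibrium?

Apex's profit: π_A = (143 - 2Q)q_A - (36q_A). Setting ∂π_A/∂q_A = 0: 107 - 4q_A - 2(q_E + q_C) = 0.
Ember's first-order condition: 109 - 4q_E - 2(q_A + q_C) = 0.
Cinder's profit: π_C = (143 - 2Q)q_C - (15q_C). Setting ∂π_C/∂q_C = 0: 128 - 4q_C - 2(q_A + q_E) = 0.
Summing all 3 equations gives 344 − 8Q = 0, hence Q = 43.
Back-substituting: q_A = (107 − 86)/2 = 21/2, q_E = (109 − 86)/2 = 23/2, q_C = (128 − 86)/2 = 21.
Total output Q = 21/2 + 23/2 + 21 = 43.

43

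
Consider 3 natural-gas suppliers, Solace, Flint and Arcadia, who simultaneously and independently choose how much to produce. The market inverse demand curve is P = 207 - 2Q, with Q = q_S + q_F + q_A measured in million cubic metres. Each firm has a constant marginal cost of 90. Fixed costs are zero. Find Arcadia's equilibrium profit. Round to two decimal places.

A representative firm's profit is π_i = q_i(207 - 2Q) - 90q_i.
First-order condition (treating rivals' output as given): 117 - 4q_i - 2·Σ_{j≠i} q_j = 0.
By symmetry each firm produces the same amount; substituting Σ_{j≠i} q_j = 2q_i yields q_i = 117/8.
Price P = 207 - 2·(351/8) = 477/4.
Arcadia's profit: (477/4 - 90)·(117/8) = 427.7813.

427.78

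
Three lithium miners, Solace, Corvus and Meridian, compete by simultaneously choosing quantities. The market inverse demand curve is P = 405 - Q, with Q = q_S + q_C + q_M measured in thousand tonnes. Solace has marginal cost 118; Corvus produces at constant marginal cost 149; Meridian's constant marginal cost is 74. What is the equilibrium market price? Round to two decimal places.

Solace's profit: π_S = (405 - Q)q_S - (118q_S). Setting ∂π_S/∂q_S = 0: 287 - 2q_S - (q_C + q_M) = 0.
Corvus's first-order condition: 256 - 2q_C - (q_S + q_M) = 0.
Meridian's profit: π_M = (405 - Q)q_M - (74q_M). Setting ∂π_M/∂q_M = 0: 331 - 2q_M - (q_S + q_C) = 0.
Summing all 3 equations gives 874 − 4Q = 0, hence Q = 437/2.
Back-substituting: q_S = (287 − 437/2) = 137/2, q_C = (256 − 437/2) = 75/2, q_M = (331 − 437/2) = 225/2.
Total output Q = 437/2, so price P = 405 - 437/2 = 373/2.

186.50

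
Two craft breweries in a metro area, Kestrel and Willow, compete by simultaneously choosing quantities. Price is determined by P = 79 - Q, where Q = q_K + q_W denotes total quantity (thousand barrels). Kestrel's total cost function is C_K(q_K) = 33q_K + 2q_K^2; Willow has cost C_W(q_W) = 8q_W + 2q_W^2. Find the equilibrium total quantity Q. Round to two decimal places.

16.71

Kestrel's profit: π_K = (79 - Q)q_K - (33q_K + 2q_K²). Setting ∂π_K/∂q_K = 0: 46 - 6q_K - (q_W) = 0.
Willow's first-order condition: 71 - 6q_W - (q_K) = 0.
So q_K = (46 - q_W)/6 and q_W = (71 - q_K)/6.
Substituting one into the other gives q_K = 41/7 and q_W = 76/7.
Total output Q = 41/7 + 76/7 = 117/7.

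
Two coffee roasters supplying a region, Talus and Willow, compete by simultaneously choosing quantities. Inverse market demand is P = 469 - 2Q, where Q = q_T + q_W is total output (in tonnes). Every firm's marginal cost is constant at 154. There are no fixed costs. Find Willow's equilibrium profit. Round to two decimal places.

A representative firm's profit is π_i = q_i(469 - 2Q) - 154q_i.
First-order condition (treating rivals' output as given): 315 - 4q_i - 2q_j = 0.
With identical firms every q_j equals q_i, so q_j = q_i and 315 = 6q_i, giving q_i = 105/2.
Price P = 469 - 2·105 = 259.
Willow's profit: (259 - 154)·(105/2) = 5512.5000.

5512.50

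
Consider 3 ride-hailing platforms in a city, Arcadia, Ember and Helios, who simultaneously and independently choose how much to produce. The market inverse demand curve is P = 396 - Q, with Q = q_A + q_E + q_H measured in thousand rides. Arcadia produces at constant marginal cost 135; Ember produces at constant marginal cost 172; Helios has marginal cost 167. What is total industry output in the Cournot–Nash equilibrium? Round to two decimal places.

178.50

Arcadia's profit: π_A = (396 - Q)q_A - (135q_A). Setting ∂π_A/∂q_A = 0: 261 - 2q_A - (q_E + q_H) = 0.
Ember's profit: π_E = (396 - Q)q_E - (172q_E). Setting ∂π_E/∂q_E = 0: 224 - 2q_E - (q_A + q_H) = 0.
Helios's first-order condition: 229 - 2q_H - (q_A + q_E) = 0.
Adding the 3 conditions: 714 − 2Q − 2Q = 0, i.e. Q = 357/2.
Back-substituting: q_A = (261 − 357/2) = 165/2, q_E = (224 − 357/2) = 91/2, q_H = (229 − 357/2) = 101/2.
Total output Q = 165/2 + 91/2 + 101/2 = 357/2.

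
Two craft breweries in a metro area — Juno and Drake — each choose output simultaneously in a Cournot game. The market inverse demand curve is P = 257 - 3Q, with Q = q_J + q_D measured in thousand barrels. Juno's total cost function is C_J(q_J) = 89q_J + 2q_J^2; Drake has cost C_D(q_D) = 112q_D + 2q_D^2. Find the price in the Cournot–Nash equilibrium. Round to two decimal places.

184.77

Juno's profit: π_J = (257 - 3Q)q_J - (89q_J + 2q_J²). Setting ∂π_J/∂q_J = 0: 168 - 10q_J - 3(q_D) = 0.
Drake's profit: π_D = (257 - 3Q)q_D - (112q_D + 2q_D²). Setting ∂π_D/∂q_D = 0: 145 - 10q_D - 3(q_J) = 0.
Rearranging gives the reaction functions q_J = (168 - 3q_D)/10 and q_D = (145 - 3q_J)/10.
Substituting one into the other gives q_J = 1245/91 and q_D = 946/91.
Total output Q = 313/13, so price P = 257 - 3·(313/13) = 184.7692.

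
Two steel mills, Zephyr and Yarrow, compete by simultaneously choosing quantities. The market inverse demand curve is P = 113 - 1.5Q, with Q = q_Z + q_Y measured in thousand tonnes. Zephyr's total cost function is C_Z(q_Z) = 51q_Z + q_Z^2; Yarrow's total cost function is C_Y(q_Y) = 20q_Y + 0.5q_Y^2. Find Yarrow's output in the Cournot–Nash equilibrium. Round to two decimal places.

Zephyr's profit: π_Z = (113 - 1.5Q)q_Z - (51q_Z + q_Z²). Setting ∂π_Z/∂q_Z = 0: 62 - 5q_Z - (3/2)(q_Y) = 0.
Yarrow's first-order condition: 93 - 4q_Y - (3/2)(q_Z) = 0.
Rearranging gives the reaction functions q_Z = (62 - (3/2)q_Y)/5 and q_Y = (93 - (3/2)q_Z)/4.
Substituting one into the other gives q_Z = 434/71 and q_Y = 1488/71.

20.96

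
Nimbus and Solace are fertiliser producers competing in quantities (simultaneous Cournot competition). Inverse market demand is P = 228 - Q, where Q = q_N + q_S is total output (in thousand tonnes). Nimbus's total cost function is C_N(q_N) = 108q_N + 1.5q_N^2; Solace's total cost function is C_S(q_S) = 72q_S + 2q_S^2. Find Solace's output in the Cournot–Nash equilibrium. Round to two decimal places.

22.76

Nimbus's profit: π_N = (228 - Q)q_N - (108q_N + (3/2)q_N²). Setting ∂π_N/∂q_N = 0: 120 - 5q_N - (q_S) = 0.
Solace's first-order condition: 156 - 6q_S - (q_N) = 0.
Rearranging gives the reaction functions q_N = (120 - q_S)/5 and q_S = (156 - q_N)/6.
Substituting one into the other gives q_N = 564/29 and q_S = 660/29.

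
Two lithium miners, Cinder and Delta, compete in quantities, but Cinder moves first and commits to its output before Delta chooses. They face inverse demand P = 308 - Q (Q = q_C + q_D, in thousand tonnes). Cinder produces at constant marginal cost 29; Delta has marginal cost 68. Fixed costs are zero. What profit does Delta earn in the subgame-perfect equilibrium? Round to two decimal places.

1640.25

Solve by backward induction. Given q_C, the follower Delta maximises π_D = (308 - q_C - q_D)q_D - 68q_D.
Setting the follower's marginal profit to zero, 240 - q_C - 2q_D = 0, i.e. q_D = (240 - q_C)/2.
The leader anticipates this reaction. Substituting into P = 308 - Q gives P = 188 - (1/2)q_C, so π_C = (188 - (1/2)q_C)q_C - 29q_C.
Maximising: ∂π_C/∂q_C = 159 - q_C = 0, giving q_C = 159.
Then q_D = (240 - 159)/2 = 81/2.
Price P = 308 - 399/2 = 217/2.
Delta's profit: (217/2 - 68)·(81/2) = 1640.2500.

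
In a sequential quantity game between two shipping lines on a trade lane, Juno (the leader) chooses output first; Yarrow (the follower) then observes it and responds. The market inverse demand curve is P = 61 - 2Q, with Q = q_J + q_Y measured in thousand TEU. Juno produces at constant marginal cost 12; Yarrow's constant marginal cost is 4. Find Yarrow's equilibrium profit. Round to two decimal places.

The follower Yarrow best-responds to any q_J: π_Y = (61 - 2Q)q_Y - 4q_Y.
Setting the follower's marginal profit to zero, 57 - 2q_J - 4q_Y = 0, i.e. q_Y = (57 - 2q_J)/4.
Juno substitutes q_Y(q_J) into its own profit: π_J = q_J(61 - 2q_J - (57 - 2q_J)/2) - 12q_J = (65/2 - q_J)q_J - 12q_J.
The leader's first-order condition 41/2 - 2q_J = 0 yields q_J = 41/4.
Then q_Y = (57 - 2·(41/4))/4 = 73/8.
Price P = 61 - 2·(155/8) = 89/4.
Yarrow's profit: (89/4 - 4)·(73/8) = 166.5313.

166.53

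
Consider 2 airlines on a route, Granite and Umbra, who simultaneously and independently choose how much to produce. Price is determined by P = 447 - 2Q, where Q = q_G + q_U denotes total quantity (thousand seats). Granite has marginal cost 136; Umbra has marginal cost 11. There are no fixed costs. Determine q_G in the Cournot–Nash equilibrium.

31

Granite's profit: π_G = (447 - 2Q)q_G - (136q_G). Setting ∂π_G/∂q_G = 0: 311 - 4q_G - 2(q_U) = 0.
Umbra's profit: π_U = (447 - 2Q)q_U - (11q_U). Setting ∂π_U/∂q_U = 0: 436 - 4q_U - 2(q_G) = 0.
Rearranging gives the reaction functions q_G = (311 - 2q_U)/4 and q_U = (436 - 2q_G)/4.
Solving the pair: q_G = 31, q_U = 187/2.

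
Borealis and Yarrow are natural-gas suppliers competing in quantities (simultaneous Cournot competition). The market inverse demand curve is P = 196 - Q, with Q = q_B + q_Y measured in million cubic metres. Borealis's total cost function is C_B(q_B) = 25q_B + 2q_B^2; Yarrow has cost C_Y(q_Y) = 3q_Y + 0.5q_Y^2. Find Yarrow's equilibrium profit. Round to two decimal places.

Borealis's profit: π_B = (196 - Q)q_B - (25q_B + 2q_B²). Setting ∂π_B/∂q_B = 0: 171 - 6q_B - (q_Y) = 0.
Yarrow's first-order condition: 193 - 3q_Y - (q_B) = 0.
So q_B = (171 - q_Y)/6 and q_Y = (193 - q_B)/3.
Substituting one into the other gives q_B = 320/17 and q_Y = 987/17.
Price P = 196 - 1307/17 = 119.1176.
Yarrow's profit: 119.1176·(987/17) - 3·(987/17) - (1/2)(987/17)² = 5056.2405.

5056.24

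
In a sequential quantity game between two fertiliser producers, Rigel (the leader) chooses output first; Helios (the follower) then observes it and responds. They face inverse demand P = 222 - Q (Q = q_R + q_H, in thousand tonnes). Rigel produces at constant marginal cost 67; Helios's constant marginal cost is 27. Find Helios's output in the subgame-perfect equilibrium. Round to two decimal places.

The follower Helios best-responds to any q_R: π_H = (222 - Q)q_H - 27q_H.
Setting the follower's marginal profit to zero, 195 - q_R - 2q_H = 0, i.e. q_H = (195 - q_R)/2.
The leader anticipates this reaction. Substituting into P = 222 - Q gives P = 249/2 - (1/2)q_R, so π_R = (249/2 - (1/2)q_R)q_R - 67q_R.
The leader's first-order condition 115/2 - q_R = 0 yields q_R = 115/2.
Then q_H = (195 - 115/2)/2 = 275/4.

68.75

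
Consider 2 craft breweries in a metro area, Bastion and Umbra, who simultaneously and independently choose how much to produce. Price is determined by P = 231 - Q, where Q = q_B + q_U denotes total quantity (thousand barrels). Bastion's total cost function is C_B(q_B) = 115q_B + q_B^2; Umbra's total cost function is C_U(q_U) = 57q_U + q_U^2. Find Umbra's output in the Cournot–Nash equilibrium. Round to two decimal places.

Bastion's profit: π_B = (231 - Q)q_B - (115q_B + q_B²). Setting ∂π_B/∂q_B = 0: 116 - 4q_B - (q_U) = 0.
Umbra's first-order condition: 174 - 4q_U - (q_B) = 0.
Best responses: q_B = (116 - q_U)/4, q_U = (174 - q_B)/4.
Solving the pair: q_B = 58/3, q_U = 116/3.

38.67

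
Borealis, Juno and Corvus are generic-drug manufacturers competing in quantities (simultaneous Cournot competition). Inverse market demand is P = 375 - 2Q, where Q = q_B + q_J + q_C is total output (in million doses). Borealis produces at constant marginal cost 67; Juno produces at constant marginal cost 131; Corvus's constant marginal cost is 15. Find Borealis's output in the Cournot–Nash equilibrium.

40

Borealis's profit: π_B = (375 - 2Q)q_B - (67q_B). Setting ∂π_B/∂q_B = 0: 308 - 4q_B - 2(q_J + q_C) = 0.
Juno's profit: π_J = (375 - 2Q)q_J - (131q_J). Setting ∂π_J/∂q_J = 0: 244 - 4q_J - 2(q_B + q_C) = 0.
Corvus's first-order condition: 360 - 4q_C - 2(q_B + q_J) = 0.
Summing all 3 equations gives 912 − 8Q = 0, hence Q = 114.
Back-substituting: q_B = (308 − 228)/2 = 40, q_J = (244 − 228)/2 = 8, q_C = (360 − 228)/2 = 66.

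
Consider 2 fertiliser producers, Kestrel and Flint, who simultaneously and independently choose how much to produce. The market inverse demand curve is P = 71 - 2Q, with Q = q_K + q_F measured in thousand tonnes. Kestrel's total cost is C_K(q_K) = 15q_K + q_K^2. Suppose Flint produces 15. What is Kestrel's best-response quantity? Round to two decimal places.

With the rival's output fixed at 15, Kestrel's profit is π_K = (71 - 2·15 - 2q_K)q_K - (15q_K + q_K²) = (41 - 2q_K)q_K - (15q_K + q_K²).
∂π_K/∂q_K = 26 - 6q_K = 0, so q_K = 13/3.

4.33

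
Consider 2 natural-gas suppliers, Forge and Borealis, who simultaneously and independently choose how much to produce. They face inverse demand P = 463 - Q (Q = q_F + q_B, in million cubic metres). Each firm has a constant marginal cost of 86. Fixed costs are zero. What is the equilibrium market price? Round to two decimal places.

211.67

A representative firm's profit is π_i = q_i(463 - Q) - 86q_i.
First-order condition (treating rivals' output as given): 377 - 2q_i - q_j = 0.
With identical firms every q_j equals q_i, so q_j = q_i and 377 = 3q_i, giving q_i = 377/3.
Total output Q = 754/3, so price P = 463 - 754/3 = 635/3.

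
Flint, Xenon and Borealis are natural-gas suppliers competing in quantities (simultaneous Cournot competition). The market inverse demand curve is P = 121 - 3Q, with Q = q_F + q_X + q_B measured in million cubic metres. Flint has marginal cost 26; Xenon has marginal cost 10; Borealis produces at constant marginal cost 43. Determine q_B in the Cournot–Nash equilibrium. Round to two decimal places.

2.33

Flint's profit: π_F = (121 - 3Q)q_F - (26q_F). Setting ∂π_F/∂q_F = 0: 95 - 6q_F - 3(q_X + q_B) = 0.
Xenon's first-order condition: 111 - 6q_X - 3(q_F + q_B) = 0.
Borealis's profit: π_B = (121 - 3Q)q_B - (43q_B). Setting ∂π_B/∂q_B = 0: 78 - 6q_B - 3(q_F + q_X) = 0.
Adding the 3 conditions: 284 − 6Q − 6Q = 0, i.e. Q = 71/3.
Back-substituting: q_F = (95 − 71)/3 = 8, q_X = (111 − 71)/3 = 40/3, q_B = (78 − 71)/3 = 7/3.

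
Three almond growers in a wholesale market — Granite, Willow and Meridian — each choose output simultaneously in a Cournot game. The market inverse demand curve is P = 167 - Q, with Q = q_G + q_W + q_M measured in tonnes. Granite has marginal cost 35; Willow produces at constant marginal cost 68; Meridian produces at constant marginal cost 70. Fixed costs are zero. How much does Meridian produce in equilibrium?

Granite's profit: π_G = (167 - Q)q_G - (35q_G). Setting ∂π_G/∂q_G = 0: 132 - 2q_G - (q_W + q_M) = 0.
Willow's first-order condition: 99 - 2q_W - (q_G + q_M) = 0.
Meridian's profit: π_M = (167 - Q)q_M - (70q_M). Setting ∂π_M/∂q_M = 0: 97 - 2q_M - (q_G + q_W) = 0.
Adding the 3 first-order conditions: 328 − 4Q = 0, so Q = 82.
Back-substituting: q_G = (132 − 82) = 50, q_W = (99 − 82) = 17, q_M = (97 − 82) = 15.

15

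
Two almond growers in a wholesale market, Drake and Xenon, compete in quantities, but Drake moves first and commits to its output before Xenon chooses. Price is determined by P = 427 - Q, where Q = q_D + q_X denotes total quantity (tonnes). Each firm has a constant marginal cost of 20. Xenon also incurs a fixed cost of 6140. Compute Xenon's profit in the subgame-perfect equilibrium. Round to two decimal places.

Solve by backward induction. Given q_D, the follower Xenon maximises π_X = (427 - q_D - q_X)q_X - 20q_X.
∂π_X/∂q_X = 407 - q_D - 2q_X = 0 gives the reaction function q_X = (407 - q_D)/2.
The leader anticipates this reaction. Substituting into P = 427 - Q gives P = 447/2 - (1/2)q_D, so π_D = (447/2 - (1/2)q_D)q_D - 20q_D.
Leader FOC: 407/2 - q_D = 0, so q_D = 407/2.
Then q_X = (407 - 407/2)/2 = 407/4.
Price P = 427 - 1221/4 = 487/4.
Xenon's profit: (487/4 - 20)·(407/4) - 6140 = 4213.0625.

4213.06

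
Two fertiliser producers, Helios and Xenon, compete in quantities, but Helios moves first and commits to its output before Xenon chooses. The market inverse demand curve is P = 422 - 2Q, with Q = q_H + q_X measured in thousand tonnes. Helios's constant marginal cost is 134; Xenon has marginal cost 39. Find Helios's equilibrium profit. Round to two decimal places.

Solve by backward induction. Given q_H, the follower Xenon maximises π_X = (422 - 2q_H - 2q_X)q_X - 39q_X.
∂π_X/∂q_X = 383 - 2q_H - 4q_X = 0 gives the reaction function q_X = (383 - 2q_H)/4.
Helios substitutes q_X(q_H) into its own profit: π_H = q_H(422 - 2q_H - (383 - 2q_H)/2) - 134q_H = (461/2 - q_H)q_H - 134q_H.
Leader FOC: 193/2 - 2q_H = 0, so q_H = 193/4.
Then q_X = (383 - 2·(193/4))/4 = 573/8.
Price P = 422 - 2·(959/8) = 729/4.
Helios's profit: (729/4 - 134)·(193/4) = 2328.0625.

2328.06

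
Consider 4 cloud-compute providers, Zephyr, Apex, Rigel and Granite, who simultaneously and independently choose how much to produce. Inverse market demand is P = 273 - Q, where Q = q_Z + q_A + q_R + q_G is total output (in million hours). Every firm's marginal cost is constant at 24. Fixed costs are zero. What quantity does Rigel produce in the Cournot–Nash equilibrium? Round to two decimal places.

49.80

A representative firm's profit is π_i = q_i(273 - Q) - 24q_i.
Setting ∂π_i/∂q_i = 0 with rivals' quantities fixed: 249 - 2q_i - Σ_{j≠i} q_j = 0.
With identical firms every q_j equals q_i, so Σ_{j≠i} q_j = 3q_i and 249 = 5q_i, giving q_i = 249/5.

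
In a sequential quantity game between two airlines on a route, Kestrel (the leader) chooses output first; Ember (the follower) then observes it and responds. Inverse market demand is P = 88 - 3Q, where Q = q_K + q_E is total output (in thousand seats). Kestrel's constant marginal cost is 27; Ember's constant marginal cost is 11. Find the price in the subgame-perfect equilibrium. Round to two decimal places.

38.25

The follower Ember best-responds to any q_K: π_E = (88 - 3Q)q_E - 11q_E.
Follower FOC: 77 - 3q_K - 6q_E = 0, so q_E(q_K) = (77 - 3q_K)/6.
Kestrel substitutes q_E(q_K) into its own profit: π_K = q_K(88 - 3q_K - (77 - 3q_K)/2) - 27q_K = (99/2 - (3/2)q_K)q_K - 27q_K.
The leader's first-order condition 45/2 - 3q_K = 0 yields q_K = 15/2.
Then q_E = (77 - 3·(15/2))/6 = 109/12.
Total output Q = 199/12, so price P = 88 - 3·(199/12) = 153/4.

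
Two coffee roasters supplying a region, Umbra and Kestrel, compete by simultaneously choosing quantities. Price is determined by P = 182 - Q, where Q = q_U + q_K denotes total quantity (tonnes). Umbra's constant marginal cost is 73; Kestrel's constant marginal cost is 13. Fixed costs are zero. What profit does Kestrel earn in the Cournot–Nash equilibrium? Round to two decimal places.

Umbra's profit: π_U = (182 - Q)q_U - (73q_U). Setting ∂π_U/∂q_U = 0: 109 - 2q_U - (q_K) = 0.
Kestrel's first-order condition: 169 - 2q_K - (q_U) = 0.
So q_U = (109 - q_K)/2 and q_K = (169 - q_U)/2.
Substituting one into the other gives q_U = 49/3 and q_K = 229/3.
Price P = 182 - 278/3 = 268/3.
Kestrel's profit: (268/3 - 13)·(229/3) = 5826.7778.

5826.78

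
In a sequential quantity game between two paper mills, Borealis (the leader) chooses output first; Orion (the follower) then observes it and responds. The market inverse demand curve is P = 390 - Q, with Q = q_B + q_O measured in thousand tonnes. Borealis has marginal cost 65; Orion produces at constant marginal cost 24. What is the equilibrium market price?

136

Solve by backward induction. Given q_B, the follower Orion maximises π_O = (390 - q_B - q_O)q_O - 24q_O.
Setting the follower's marginal profit to zero, 366 - q_B - 2q_O = 0, i.e. q_O = (366 - q_B)/2.
The leader anticipates this reaction. Substituting into P = 390 - Q gives P = 207 - (1/2)q_B, so π_B = (207 - (1/2)q_B)q_B - 65q_B.
Leader FOC: 142 - q_B = 0, so q_B = 142.
Then q_O = (366 - 142)/2 = 112.
Total output Q = 254, so price P = 390 - 254 = 136.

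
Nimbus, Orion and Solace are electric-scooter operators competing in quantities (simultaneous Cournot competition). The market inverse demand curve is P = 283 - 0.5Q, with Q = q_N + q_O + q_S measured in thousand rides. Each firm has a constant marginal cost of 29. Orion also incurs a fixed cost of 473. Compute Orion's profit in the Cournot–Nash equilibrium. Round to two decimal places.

7591.50

Each firm earns π_i = (283 - 0.5Q)q_i - 29q_i.
Setting ∂π_i/∂q_i = 0 with rivals' quantities fixed: 254 - q_i - (1/2)·Σ_{j≠i} q_j = 0.
By symmetry each firm produces the same amount; substituting Σ_{j≠i} q_j = 2q_i yields q_i = 254/2 = 127.
Price P = 283 - (1/2)·381 = 185/2.
Orion's profit: (185/2 - 29)·127 - 473 = 7591.5000.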